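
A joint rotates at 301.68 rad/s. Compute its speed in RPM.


RPM = 301.68 * 60/(2*pi) = 2880.8318

2880.8318 RPM


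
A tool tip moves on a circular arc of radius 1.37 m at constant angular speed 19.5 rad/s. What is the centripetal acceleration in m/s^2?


a_c = omega^2 * r = 19.5^2 * 1.37 = 520.9425

520.9425 m/s^2


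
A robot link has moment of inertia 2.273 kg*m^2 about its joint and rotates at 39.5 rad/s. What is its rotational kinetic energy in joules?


KE = (1/2)*I*omega^2 = 0.5*2.273*39.5^2 = 1773.2241

1773.2241 J


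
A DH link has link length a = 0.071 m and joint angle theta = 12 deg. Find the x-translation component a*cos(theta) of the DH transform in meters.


a*cos(theta) = 0.071*cos(12 deg) = 0.0694

0.0694 m


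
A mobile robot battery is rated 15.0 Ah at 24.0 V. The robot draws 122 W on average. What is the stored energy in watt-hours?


E = capacity * V = 15.0*24.0 = 360.0000

360.0000 Wh


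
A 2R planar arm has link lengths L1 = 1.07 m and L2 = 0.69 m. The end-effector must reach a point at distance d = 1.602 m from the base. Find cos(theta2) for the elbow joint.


cos(th2) = (d^2 - L1^2 - L2^2)/(2*L1*L2) = (1.602^2 - 1.07^2 - 0.69^2)/(2*1.07*0.69) = 0.6403

0.6403


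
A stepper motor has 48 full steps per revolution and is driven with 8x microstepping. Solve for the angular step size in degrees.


step = 360/(48*8) = 360/384 = 0.9375

0.9375 degrees


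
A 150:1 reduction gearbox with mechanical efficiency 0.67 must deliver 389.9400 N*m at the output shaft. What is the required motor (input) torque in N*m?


tau_in = tau_out / (N * eta) = 389.9400 / (150 * 0.67) = 3.8800

3.8800 N*m


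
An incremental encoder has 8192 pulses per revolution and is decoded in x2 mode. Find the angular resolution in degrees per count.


resolution = 360 / (PPR * 2) = 360 / 16384 = 0.0220

0.0220 degrees


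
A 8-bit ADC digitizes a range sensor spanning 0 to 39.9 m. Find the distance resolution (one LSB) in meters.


res = range / 2^n = 39.9/2^8 = 39.9/256 = 0.1559

0.1559 m


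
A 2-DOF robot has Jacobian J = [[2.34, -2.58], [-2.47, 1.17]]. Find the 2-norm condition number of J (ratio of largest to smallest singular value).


JJ^T eigenvalues: trace(JJ^T) = 19.6018, det(JJ^T) = det(J)^2 = 13.21177104
s_max^2 = (19.6018 + sqrt(331.38347908))/2 = 18.90287065
s_min^2 = (19.6018 - sqrt(331.38347908))/2 = 0.69892935
kappa = s_max/s_min = sqrt(18.90287065/0.69892935) = 5.2005

5.2005


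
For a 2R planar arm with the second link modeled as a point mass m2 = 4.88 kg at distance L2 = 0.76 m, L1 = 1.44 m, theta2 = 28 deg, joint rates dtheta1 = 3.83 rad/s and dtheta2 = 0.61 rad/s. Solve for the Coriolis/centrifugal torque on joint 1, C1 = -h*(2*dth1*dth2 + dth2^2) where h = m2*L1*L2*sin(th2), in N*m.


h = m2*L1*L2*sin(th2) = 4.88*1.44*0.76*sin(28 deg) = 2.507294
C1 = -h*(2*3.83*0.61 + 0.61^2) = -2.507294*5.0447 = -12.6485

-12.6485 N*m


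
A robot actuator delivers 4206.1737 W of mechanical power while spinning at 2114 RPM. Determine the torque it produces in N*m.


omega = 2114 * 2*pi/60 = 221.377562 rad/s
tau = P / omega = 4206.1737 / 221.377562 = 19.0000

19.0000 N*m


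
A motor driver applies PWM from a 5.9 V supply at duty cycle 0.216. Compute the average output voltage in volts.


V_avg = V_supply * D = 5.9*0.216 = 1.2744

1.2744 V


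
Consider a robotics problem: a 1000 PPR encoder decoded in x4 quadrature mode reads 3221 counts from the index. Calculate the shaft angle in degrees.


angle = counts * 360 / (PPR*4) = 3221 * 360 / 4000 = 289.8900

289.8900 degrees


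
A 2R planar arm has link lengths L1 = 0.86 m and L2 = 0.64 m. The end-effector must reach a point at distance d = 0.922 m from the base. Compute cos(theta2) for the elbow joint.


cos(th2) = (d^2 - L1^2 - L2^2)/(2*L1*L2) = (0.922^2 - 0.86^2 - 0.64^2)/(2*0.86*0.64) = -0.2717

-0.2717


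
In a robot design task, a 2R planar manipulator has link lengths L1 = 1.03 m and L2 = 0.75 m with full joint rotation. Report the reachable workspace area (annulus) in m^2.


r_max = L1 + L2 = 1.7800, r_min = |L1 - L2| = 0.2800
A = pi*(r_max^2 - r_min^2) = pi*(3.1684 - 0.0784) = 9.7075

9.7075 m^2


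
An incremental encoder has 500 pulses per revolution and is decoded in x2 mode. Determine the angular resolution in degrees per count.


resolution = 360 / (PPR * 2) = 360 / 1000 = 0.3600

0.3600 degrees


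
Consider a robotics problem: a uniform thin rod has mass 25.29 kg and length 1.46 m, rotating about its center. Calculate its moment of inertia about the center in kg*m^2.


I = (1/12)*m*L^2 = (1/12)*25.29*1.46^2 = 4.4923

4.4923 kg*m^2


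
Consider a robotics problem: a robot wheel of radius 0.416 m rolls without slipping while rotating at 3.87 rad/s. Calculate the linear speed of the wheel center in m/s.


v = omega * r = 3.87 * 0.416 = 1.6099

1.6099 m/s


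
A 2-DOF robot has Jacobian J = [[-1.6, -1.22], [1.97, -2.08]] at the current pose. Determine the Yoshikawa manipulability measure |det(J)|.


det(J) = -1.6*-2.08 - (-1.22)*(1.97) = 5.7314
|det(J)| = 5.7314

5.7314


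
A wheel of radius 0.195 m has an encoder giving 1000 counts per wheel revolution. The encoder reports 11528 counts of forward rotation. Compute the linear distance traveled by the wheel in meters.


revs = 11528/1000 = 11.528000
d = revs * 2*pi*r = 11.528000 * 2*pi*0.195 = 14.1243

14.1243 m


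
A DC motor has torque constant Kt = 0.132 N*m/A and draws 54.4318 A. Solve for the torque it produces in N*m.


tau = Kt * I = 0.132*54.4318 = 7.1850

7.1850 N*m


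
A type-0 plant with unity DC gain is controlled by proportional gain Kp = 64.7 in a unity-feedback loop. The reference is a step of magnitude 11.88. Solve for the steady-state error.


e_ss = R/(1 + Kp) = 11.88/(1 + 64.7) = 11.88/65.7000 = 0.1808

0.1808


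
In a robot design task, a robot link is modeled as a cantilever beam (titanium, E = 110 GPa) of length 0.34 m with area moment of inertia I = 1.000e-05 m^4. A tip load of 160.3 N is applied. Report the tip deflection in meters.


delta = F*L^3/(3*E*I) = 160.3*0.34^3/(3*1.100e+11*1.000e-05)
      = 6.3004312/3300000 = 1.9092e-06

1.9092e-06 m


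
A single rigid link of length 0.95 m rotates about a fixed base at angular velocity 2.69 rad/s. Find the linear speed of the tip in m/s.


v = L*omega = 0.95 * 2.69 = 2.5555

2.5555 m/s


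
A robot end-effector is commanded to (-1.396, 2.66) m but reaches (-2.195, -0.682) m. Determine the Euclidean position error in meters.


dx = -2.195 - (-1.396) = -0.7990, dy = -0.682 - (2.66) = -3.3420
err = sqrt(0.638401 + 11.168964) = 3.4362

3.4362 m


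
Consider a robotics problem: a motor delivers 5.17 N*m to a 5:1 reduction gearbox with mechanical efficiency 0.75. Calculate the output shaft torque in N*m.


tau_out = tau_in * N * eta = 5.17 * 5 * 0.75 = 19.3875

19.3875 N*m


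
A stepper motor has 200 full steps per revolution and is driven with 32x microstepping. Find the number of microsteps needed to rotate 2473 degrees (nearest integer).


step_size = 360/(200*32) = 360/6400 = 0.056250 deg
n = 2473/(360/6400) = 2473*6400/360 = 43964.4444 -> 43964

43964 steps


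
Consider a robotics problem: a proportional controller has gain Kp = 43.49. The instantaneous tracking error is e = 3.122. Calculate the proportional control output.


u_P = Kp * e = 43.49 * 3.122 = 135.7758

135.7758


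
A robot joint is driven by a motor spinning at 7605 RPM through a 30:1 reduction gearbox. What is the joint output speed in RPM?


omega_joint = omega_motor / N = 7605 / 30 = 253.5000

253.5000 RPM


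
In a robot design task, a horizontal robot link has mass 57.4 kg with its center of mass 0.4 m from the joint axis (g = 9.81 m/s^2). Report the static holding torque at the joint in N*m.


tau = m*g*L = 57.4 * 9.81 * 0.4 = 225.2376

225.2376 N*m


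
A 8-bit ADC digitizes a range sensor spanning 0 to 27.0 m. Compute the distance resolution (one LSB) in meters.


res = range / 2^n = 27.0/2^8 = 27.0/256 = 0.1055

0.1055 m


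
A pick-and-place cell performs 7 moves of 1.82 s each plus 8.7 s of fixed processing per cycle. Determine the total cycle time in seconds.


T = 7*1.82 + 8.7 = 21.4400

21.4400 s


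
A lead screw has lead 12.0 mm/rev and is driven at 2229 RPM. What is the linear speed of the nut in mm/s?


v = lead * (RPM/60) = 12.0*2229/60 = 445.8000

445.8000 mm/s


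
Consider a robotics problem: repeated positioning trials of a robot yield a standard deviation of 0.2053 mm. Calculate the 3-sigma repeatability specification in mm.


repeatability = 3*sigma = 3*0.2053 = 0.6159

0.6159 mm


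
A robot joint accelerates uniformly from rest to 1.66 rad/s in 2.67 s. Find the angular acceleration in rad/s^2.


alpha = delta_omega / t = 1.66 / 2.67 = 0.6217

0.6217 rad/s^2


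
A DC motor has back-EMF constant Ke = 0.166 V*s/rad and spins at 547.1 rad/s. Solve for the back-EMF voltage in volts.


V_emf = Ke * omega = 0.166*547.1 = 90.8186

90.8186 V


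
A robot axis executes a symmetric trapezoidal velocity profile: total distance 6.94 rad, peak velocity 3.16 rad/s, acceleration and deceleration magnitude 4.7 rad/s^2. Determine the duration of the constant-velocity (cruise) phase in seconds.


t_acc = v/a = 0.672340 s, d_acc = v^2/(2a) = 1.062298 rad each
d_cruise = 6.94 - 2*1.062298 = 4.815404 rad
t_cruise = d_cruise/v = 4.815404/3.16 = 1.5239

1.5239 s


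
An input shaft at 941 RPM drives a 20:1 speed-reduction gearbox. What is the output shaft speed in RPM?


omega_out = omega_in / N = 941 / 20 = 47.0500

47.0500 RPM


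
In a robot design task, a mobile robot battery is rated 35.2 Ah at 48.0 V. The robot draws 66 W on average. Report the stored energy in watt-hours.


E = capacity * V = 35.2*48.0 = 1689.6000

1689.6000 Wh


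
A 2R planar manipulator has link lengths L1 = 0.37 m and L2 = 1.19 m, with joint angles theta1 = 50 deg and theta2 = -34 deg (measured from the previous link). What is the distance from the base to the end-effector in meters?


x = L1*cos(th1) + L2*cos(th1+th2) = 1.381733
y = L1*sin(th1) + L2*sin(th1+th2) = 0.611445
d = sqrt(x^2 + y^2) = sqrt(1.909186 + 0.373865) = 1.5110

1.5110 m


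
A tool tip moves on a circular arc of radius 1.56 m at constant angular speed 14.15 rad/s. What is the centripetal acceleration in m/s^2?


a_c = omega^2 * r = 14.15^2 * 1.56 = 312.3471

312.3471 m/s^2


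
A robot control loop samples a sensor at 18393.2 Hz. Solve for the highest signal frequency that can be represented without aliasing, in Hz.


f_max = f_s/2 = 18393.2/2 = 9196.6000

9196.6000 Hz


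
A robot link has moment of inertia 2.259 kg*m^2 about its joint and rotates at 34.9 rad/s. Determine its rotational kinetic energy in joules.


KE = (1/2)*I*omega^2 = 0.5*2.259*34.9^2 = 1375.7423

1375.7423 J


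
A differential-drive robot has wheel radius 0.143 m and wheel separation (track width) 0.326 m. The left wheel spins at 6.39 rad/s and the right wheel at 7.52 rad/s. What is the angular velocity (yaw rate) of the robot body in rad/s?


omega = r*(wR - wL)/L = 0.143*(7.52 - (6.39))/0.326 = 0.4957

0.4957 rad/s


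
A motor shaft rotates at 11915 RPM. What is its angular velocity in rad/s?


omega = 11915 * 2*pi/60 = 1247.7359

1247.7359 rad/s


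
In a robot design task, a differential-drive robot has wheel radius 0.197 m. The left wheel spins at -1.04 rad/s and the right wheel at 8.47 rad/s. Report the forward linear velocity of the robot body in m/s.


v = r*(wR + wL)/2 = 0.197*(8.47 + -1.04)/2 = 0.7319

0.7319 m/s


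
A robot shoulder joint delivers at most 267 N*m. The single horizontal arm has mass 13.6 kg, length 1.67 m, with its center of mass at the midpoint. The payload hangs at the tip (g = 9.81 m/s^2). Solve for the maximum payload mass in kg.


tau_arm = m_arm*g*(L/2) = 13.6*9.81*1.67/2 = 111.4024 N*m
tau_payload = tau_max - tau_arm = 267 - 111.4024 = 155.5976
m_payload = tau_payload / (g*L) = 155.5976 / (9.81*1.67) = 9.4977

9.4977 kg


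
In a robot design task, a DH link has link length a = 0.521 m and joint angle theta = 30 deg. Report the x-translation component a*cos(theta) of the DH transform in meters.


a*cos(theta) = 0.521*cos(30 deg) = 0.4512

0.4512 m


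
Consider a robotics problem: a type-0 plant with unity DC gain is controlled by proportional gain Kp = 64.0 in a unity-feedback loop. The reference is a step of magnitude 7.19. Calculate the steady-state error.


e_ss = R/(1 + Kp) = 7.19/(1 + 64.0) = 7.19/65.0000 = 0.1106

0.1106


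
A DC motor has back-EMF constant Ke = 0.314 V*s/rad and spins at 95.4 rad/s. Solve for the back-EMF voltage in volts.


V_emf = Ke * omega = 0.314*95.4 = 29.9556

29.9556 V


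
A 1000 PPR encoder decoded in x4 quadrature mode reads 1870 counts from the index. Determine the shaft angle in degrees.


angle = counts * 360 / (PPR*4) = 1870 * 360 / 4000 = 168.3000

168.3000 degrees


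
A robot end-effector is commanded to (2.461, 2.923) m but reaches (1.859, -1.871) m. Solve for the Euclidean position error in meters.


dx = 1.859 - (2.461) = -0.6020, dy = -1.871 - (2.923) = -4.7940
err = sqrt(0.362404 + 22.982436) = 4.8316

4.8316 m


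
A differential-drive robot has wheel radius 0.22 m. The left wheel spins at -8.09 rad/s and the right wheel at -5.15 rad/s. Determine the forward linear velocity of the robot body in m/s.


v = r*(wR + wL)/2 = 0.22*(-5.15 + -8.09)/2 = -1.4564

-1.4564 m/s


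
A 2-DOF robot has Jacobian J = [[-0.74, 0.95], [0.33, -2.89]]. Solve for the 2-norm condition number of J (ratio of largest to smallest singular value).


JJ^T eigenvalues: trace(JJ^T) = 9.9111, det(JJ^T) = det(J)^2 = 3.33099001
s_max^2 = (9.9111 + sqrt(84.90594317))/2 = 9.56277105
s_min^2 = (9.9111 - sqrt(84.90594317))/2 = 0.34832895
kappa = s_max/s_min = sqrt(9.56277105/0.34832895) = 5.2396

5.2396


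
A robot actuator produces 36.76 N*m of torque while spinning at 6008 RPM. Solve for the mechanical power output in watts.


omega = 6008 * 2*pi/60 = 629.156289 rad/s
P = tau * omega = 36.76 * 629.156289 = 23127.7852

23127.7852 W


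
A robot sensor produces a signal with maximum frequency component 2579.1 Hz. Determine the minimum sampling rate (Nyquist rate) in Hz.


f_s,min = 2*f_max = 2*2579.1 = 5158.2000

5158.2000 Hz


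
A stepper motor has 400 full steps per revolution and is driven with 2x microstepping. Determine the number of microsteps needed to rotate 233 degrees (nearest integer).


step_size = 360/(400*2) = 360/800 = 0.450000 deg
n = 233/(360/800) = 233*800/360 = 517.7778 -> 518

518 steps


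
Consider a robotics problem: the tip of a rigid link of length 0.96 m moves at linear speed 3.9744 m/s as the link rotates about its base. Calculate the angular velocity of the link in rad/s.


omega = v / L = 3.9744 / 0.96 = 4.1400

4.1400 rad/s


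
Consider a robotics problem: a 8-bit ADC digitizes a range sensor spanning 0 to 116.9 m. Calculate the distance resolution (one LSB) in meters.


res = range / 2^n = 116.9/2^8 = 116.9/256 = 0.4566

0.4566 m


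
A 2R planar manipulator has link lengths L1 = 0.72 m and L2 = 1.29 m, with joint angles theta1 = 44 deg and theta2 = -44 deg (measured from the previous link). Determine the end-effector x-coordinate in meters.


x = L1*cos(th1) + L2*cos(th1+th2) = 0.72*cos(44 deg) + 1.29*cos(0 deg) = 1.8079

1.8079 m


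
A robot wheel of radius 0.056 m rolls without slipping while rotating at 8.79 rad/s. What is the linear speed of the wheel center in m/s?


v = omega * r = 8.79 * 0.056 = 0.4922

0.4922 m/s


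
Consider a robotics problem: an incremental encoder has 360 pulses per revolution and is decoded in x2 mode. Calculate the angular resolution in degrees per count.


resolution = 360 / (PPR * 2) = 360 / 720 = 0.5000

0.5000 degrees


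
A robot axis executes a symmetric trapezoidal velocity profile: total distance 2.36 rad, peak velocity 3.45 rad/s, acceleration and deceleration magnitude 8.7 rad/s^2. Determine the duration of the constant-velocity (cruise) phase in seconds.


t_acc = v/a = 0.396552 s, d_acc = v^2/(2a) = 0.684052 rad each
d_cruise = 2.36 - 2*0.684052 = 0.991896 rad
t_cruise = d_cruise/v = 0.991896/3.45 = 0.2875

0.2875 s


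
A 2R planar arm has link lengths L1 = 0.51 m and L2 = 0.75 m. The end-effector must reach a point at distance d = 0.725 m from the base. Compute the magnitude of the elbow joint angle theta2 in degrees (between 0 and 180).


cos(th2) = (d^2 - L1^2 - L2^2)/(2*L1*L2) = (0.725^2 - 0.51^2 - 0.75^2)/(2*0.51*0.75) = -0.38820261
th2 = acos(-0.38820261) = 112.8427 deg

112.8427 degrees


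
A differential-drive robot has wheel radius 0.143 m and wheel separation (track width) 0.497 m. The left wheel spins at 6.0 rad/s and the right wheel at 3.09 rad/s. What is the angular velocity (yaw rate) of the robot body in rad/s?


omega = r*(wR - wL)/L = 0.143*(3.09 - (6.0))/0.497 = -0.8373

-0.8373 rad/s


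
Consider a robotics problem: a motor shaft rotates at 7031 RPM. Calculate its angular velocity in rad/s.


omega = 7031 * 2*pi/60 = 736.2846

736.2846 rad/s


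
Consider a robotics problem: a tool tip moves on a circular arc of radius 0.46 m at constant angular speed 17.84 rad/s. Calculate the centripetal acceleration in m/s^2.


a_c = omega^2 * r = 17.84^2 * 0.46 = 146.4022

146.4022 m/s^2


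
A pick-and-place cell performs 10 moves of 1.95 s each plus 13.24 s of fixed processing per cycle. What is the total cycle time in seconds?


T = 10*1.95 + 13.24 = 32.7400

32.7400 s


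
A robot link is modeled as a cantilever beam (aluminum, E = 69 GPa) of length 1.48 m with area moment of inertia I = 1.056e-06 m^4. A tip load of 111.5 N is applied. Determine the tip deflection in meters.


delta = F*L^3/(3*E*I) = 111.5*1.48^3/(3*6.900e+10*1.056e-06)
      = 361.459808/218592 = 0.0017

0.0017 m


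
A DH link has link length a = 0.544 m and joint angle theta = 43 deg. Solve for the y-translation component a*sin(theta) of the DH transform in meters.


a*sin(theta) = 0.544*sin(43 deg) = 0.3710

0.3710 m


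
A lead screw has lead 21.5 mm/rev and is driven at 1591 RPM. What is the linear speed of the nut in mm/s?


v = lead * (RPM/60) = 21.5*1591/60 = 570.1083

570.1083 mm/s


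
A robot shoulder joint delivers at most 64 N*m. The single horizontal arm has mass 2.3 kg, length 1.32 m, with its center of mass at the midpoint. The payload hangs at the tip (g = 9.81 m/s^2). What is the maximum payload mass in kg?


tau_arm = m_arm*g*(L/2) = 2.3*9.81*1.32/2 = 14.8916 N*m
tau_payload = tau_max - tau_arm = 64 - 14.8916 = 49.1084
m_payload = tau_payload / (g*L) = 49.1084 / (9.81*1.32) = 3.7924

3.7924 kg


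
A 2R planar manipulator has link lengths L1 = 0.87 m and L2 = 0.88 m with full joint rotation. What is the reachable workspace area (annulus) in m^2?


r_max = L1 + L2 = 1.7500, r_min = |L1 - L2| = 0.0100
A = pi*(r_max^2 - r_min^2) = pi*(3.0625 - 0.0001) = 9.6208

9.6208 m^2


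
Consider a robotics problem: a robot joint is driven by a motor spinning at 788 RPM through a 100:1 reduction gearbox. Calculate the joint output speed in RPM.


omega_joint = omega_motor / N = 788 / 100 = 7.8800

7.8800 RPM


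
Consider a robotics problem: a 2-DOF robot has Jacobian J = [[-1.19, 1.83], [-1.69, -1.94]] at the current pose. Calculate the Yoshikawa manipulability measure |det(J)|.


det(J) = -1.19*-1.94 - (1.83)*(-1.69) = 5.4013
|det(J)| = 5.4013

5.4013


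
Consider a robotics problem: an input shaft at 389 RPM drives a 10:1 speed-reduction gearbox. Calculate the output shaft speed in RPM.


omega_out = omega_in / N = 389 / 10 = 38.9000

38.9000 RPM


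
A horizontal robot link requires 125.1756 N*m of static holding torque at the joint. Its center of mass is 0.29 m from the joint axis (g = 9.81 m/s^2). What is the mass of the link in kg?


m = tau / (g*L) = 125.1756 / (9.81 * 0.29) = 44.0000

44.0000 kg


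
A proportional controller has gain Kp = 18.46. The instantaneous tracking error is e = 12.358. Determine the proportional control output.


u_P = Kp * e = 18.46 * 12.358 = 228.1287

228.1287


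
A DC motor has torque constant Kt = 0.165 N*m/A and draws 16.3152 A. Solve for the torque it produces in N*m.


tau = Kt * I = 0.165*16.3152 = 2.6920

2.6920 N*m


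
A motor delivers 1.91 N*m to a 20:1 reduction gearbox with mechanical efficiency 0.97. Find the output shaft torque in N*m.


tau_out = tau_in * N * eta = 1.91 * 20 * 0.97 = 37.0540

37.0540 N*m


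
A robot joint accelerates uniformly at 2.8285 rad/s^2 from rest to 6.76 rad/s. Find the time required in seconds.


t = delta_omega / alpha = 6.76 / 2.8285 = 2.3900

2.3900 s


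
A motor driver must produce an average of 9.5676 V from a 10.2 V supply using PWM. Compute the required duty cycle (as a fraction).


D = V_avg/V_supply = 9.5676/10.2 = 0.9380

0.9380


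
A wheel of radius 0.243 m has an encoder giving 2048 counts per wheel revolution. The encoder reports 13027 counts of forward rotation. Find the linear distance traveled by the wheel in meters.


revs = 13027/2048 = 6.360840
d = revs * 2*pi*r = 6.360840 * 2*pi*0.243 = 9.7118

9.7118 m


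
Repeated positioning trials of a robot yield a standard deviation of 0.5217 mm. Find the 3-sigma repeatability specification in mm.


repeatability = 3*sigma = 3*0.5217 = 1.5651

1.5651 mm


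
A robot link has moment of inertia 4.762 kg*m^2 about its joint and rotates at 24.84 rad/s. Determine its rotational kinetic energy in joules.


KE = (1/2)*I*omega^2 = 0.5*4.762*24.84^2 = 1469.1380

1469.1380 J


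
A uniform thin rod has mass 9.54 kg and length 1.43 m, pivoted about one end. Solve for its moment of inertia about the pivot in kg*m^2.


I = (1/3)*m*L^2 = (1/3)*9.54*1.43^2 = 6.5028

6.5028 kg*m^2


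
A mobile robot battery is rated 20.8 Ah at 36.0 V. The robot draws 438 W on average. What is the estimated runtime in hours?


E = 20.8*36.0 = 748.8000 Wh
t = E/P = 748.8000/438 = 1.7096

1.7096 hours


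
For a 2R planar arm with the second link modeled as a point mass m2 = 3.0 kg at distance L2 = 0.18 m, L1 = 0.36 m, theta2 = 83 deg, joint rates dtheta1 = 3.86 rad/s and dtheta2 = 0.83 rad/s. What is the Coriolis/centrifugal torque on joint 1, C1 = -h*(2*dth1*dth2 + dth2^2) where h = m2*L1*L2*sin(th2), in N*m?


h = m2*L1*L2*sin(th2) = 3.0*0.36*0.18*sin(83 deg) = 0.192951
C1 = -h*(2*3.86*0.83 + 0.83^2) = -0.192951*7.0965 = -1.3693

-1.3693 N*m


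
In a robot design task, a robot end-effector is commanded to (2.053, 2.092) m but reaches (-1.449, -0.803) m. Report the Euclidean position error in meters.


dx = -1.449 - (2.053) = -3.5020, dy = -0.803 - (2.092) = -2.8950
err = sqrt(12.264004 + 8.381025) = 4.5437

4.5437 m


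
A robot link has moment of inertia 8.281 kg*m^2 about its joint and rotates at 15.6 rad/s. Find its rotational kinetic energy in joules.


KE = (1/2)*I*omega^2 = 0.5*8.281*15.6^2 = 1007.6321

1007.6321 J


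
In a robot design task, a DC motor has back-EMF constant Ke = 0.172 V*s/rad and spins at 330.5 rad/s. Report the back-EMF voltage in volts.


V_emf = Ke * omega = 0.172*330.5 = 56.8460

56.8460 V


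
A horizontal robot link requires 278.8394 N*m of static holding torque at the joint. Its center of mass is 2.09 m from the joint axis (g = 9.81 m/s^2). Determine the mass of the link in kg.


m = tau / (g*L) = 278.8394 / (9.81 * 2.09) = 13.6000

13.6000 kg


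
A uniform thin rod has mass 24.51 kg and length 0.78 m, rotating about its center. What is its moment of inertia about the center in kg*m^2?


I = (1/12)*m*L^2 = (1/12)*24.51*0.78^2 = 1.2427

1.2427 kg*m^2


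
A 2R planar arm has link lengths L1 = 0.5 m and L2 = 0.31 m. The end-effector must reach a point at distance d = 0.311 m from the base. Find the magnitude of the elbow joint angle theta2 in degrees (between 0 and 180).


cos(th2) = (d^2 - L1^2 - L2^2)/(2*L1*L2) = (0.311^2 - 0.5^2 - 0.31^2)/(2*0.5*0.31) = -0.80444839
th2 = acos(-0.80444839) = 143.5570 deg

143.5570 degrees


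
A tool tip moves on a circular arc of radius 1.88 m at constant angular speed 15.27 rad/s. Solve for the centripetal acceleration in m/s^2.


a_c = omega^2 * r = 15.27^2 * 1.88 = 438.3651

438.3651 m/s^2


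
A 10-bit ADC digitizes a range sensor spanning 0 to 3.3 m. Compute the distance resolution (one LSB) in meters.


res = range / 2^n = 3.3/2^10 = 3.3/1024 = 0.0032

0.0032 m


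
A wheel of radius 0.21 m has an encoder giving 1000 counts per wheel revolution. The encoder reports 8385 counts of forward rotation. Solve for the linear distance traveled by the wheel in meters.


revs = 8385/1000 = 8.385000
d = revs * 2*pi*r = 8.385000 * 2*pi*0.21 = 11.0637

11.0637 m


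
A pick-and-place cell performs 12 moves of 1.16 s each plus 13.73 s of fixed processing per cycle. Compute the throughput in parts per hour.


T_cycle = 12*1.16 + 13.73 = 27.6500 s
rate = 3600/T = 130.1989

130.1989 parts/hour


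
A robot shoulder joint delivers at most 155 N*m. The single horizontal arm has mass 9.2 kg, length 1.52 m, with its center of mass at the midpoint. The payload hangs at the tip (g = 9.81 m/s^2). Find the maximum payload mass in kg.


tau_arm = m_arm*g*(L/2) = 9.2*9.81*1.52/2 = 68.5915 N*m
tau_payload = tau_max - tau_arm = 155 - 68.5915 = 86.4085
m_payload = tau_payload / (g*L) = 86.4085 / (9.81*1.52) = 5.7949

5.7949 kg


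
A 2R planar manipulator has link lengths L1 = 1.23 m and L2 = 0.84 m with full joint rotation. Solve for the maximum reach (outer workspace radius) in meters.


r_max = L1 + L2 = 1.23 + 0.84 = 2.0700

2.0700 m


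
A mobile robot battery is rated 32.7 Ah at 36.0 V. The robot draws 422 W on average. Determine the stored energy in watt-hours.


E = capacity * V = 32.7*36.0 = 1177.2000

1177.2000 Wh


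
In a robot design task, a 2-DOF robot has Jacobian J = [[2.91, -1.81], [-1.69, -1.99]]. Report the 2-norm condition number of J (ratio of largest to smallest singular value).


JJ^T eigenvalues: trace(JJ^T) = 18.5604, det(JJ^T) = det(J)^2 = 78.31896004
s_max^2 = (18.5604 + sqrt(31.21260800))/2 = 12.07361225
s_min^2 = (18.5604 - sqrt(31.21260800))/2 = 6.48678775
kappa = s_max/s_min = sqrt(12.07361225/6.48678775) = 1.3643

1.3643


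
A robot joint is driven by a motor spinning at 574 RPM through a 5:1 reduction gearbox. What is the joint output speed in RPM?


omega_joint = omega_motor / N = 574 / 5 = 114.8000

114.8000 RPM


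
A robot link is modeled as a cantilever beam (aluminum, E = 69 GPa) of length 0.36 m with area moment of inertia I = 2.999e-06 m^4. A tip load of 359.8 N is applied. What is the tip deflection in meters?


delta = F*L^3/(3*E*I) = 359.8*0.36^3/(3*6.900e+10*2.999e-06)
      = 16.7868288/620793 = 2.7041e-05

2.7041e-05 m


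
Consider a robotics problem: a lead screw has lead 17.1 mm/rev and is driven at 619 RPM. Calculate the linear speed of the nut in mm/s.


v = lead * (RPM/60) = 17.1*619/60 = 176.4150

176.4150 mm/s


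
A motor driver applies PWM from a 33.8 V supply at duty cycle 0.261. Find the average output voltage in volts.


V_avg = V_supply * D = 33.8*0.261 = 8.8218

8.8218 V


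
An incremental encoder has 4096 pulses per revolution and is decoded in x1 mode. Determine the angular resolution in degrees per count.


resolution = 360 / (PPR * 1) = 360 / 4096 = 0.0879

0.0879 degrees


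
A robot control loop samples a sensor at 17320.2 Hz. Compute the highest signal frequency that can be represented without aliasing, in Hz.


f_max = f_s/2 = 17320.2/2 = 8660.1000

8660.1000 Hz


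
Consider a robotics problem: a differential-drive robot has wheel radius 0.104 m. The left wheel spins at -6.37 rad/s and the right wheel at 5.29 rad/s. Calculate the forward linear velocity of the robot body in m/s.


v = r*(wR + wL)/2 = 0.104*(5.29 + -6.37)/2 = -0.0562

-0.0562 m/s


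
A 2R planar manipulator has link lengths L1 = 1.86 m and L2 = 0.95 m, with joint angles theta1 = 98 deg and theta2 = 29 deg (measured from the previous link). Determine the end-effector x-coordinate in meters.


x = L1*cos(th1) + L2*cos(th1+th2) = 1.86*cos(98 deg) + 0.95*cos(127 deg) = -0.8306

-0.8306 m


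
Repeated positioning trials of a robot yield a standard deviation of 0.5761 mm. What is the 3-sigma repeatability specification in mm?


repeatability = 3*sigma = 3*0.5761 = 1.7283

1.7283 mm


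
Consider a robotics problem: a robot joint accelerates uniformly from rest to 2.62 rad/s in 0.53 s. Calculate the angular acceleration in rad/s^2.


alpha = delta_omega / t = 2.62 / 0.53 = 4.9434

4.9434 rad/s^2


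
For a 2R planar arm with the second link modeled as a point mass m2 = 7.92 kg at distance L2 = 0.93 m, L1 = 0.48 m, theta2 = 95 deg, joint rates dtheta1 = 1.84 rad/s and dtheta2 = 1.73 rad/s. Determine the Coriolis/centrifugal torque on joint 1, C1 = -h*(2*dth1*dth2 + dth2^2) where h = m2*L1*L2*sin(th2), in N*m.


h = m2*L1*L2*sin(th2) = 7.92*0.48*0.93*sin(95 deg) = 3.522034
C1 = -h*(2*1.84*1.73 + 1.73^2) = -3.522034*9.3593 = -32.9638

-32.9638 N*m


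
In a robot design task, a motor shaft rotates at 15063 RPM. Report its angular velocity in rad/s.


omega = 15063 * 2*pi/60 = 1577.3937

1577.3937 rad/s


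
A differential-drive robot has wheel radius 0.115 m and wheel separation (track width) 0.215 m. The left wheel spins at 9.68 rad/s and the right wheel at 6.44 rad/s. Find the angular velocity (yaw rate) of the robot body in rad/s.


omega = r*(wR - wL)/L = 0.115*(6.44 - (9.68))/0.215 = -1.7330

-1.7330 rad/s


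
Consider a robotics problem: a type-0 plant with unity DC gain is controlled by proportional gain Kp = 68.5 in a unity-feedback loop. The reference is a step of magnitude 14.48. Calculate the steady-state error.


e_ss = R/(1 + Kp) = 14.48/(1 + 68.5) = 14.48/69.5000 = 0.2083

0.2083


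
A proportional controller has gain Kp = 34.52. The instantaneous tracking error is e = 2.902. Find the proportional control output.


u_P = Kp * e = 34.52 * 2.902 = 100.1770

100.1770


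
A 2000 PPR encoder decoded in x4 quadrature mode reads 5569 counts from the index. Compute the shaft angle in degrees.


angle = counts * 360 / (PPR*4) = 5569 * 360 / 8000 = 250.6050

250.6050 degrees


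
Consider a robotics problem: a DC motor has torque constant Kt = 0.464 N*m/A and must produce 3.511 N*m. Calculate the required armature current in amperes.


I = tau / Kt = 3.511/0.464 = 7.5668

7.5668 A


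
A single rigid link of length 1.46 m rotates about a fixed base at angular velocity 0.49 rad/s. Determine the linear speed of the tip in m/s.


v = L*omega = 1.46 * 0.49 = 0.7154

0.7154 m/s


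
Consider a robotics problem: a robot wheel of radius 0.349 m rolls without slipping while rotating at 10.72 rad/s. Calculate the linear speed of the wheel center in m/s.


v = omega * r = 10.72 * 0.349 = 3.7413

3.7413 m/s


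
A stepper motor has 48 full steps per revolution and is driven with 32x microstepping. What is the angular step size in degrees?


step = 360/(48*32) = 360/1536 = 0.2344

0.2344 degrees


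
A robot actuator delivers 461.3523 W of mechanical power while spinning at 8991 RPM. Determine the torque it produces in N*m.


omega = 8991 * 2*pi/60 = 941.535318 rad/s
tau = P / omega = 461.3523 / 941.535318 = 0.4900

0.4900 N*m


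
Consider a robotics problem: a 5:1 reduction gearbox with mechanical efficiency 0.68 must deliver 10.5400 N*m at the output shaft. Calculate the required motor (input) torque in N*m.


tau_in = tau_out / (N * eta) = 10.5400 / (5 * 0.68) = 3.1000

3.1000 N*m


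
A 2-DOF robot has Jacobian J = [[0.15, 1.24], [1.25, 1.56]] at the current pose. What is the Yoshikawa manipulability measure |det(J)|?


det(J) = 0.15*1.56 - (1.24)*(1.25) = -1.3160
|det(J)| = 1.3160

1.3160


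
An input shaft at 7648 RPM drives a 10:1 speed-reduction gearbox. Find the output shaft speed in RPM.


omega_out = omega_in / N = 7648 / 10 = 764.8000

764.8000 RPM


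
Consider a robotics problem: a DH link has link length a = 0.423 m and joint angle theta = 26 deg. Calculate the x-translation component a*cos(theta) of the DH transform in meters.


a*cos(theta) = 0.423*cos(26 deg) = 0.3802

0.3802 m


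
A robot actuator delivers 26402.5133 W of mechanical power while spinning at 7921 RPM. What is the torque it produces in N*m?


omega = 7921 * 2*pi/60 = 829.485180 rad/s
tau = P / omega = 26402.5133 / 829.485180 = 31.8300

31.8300 N*m


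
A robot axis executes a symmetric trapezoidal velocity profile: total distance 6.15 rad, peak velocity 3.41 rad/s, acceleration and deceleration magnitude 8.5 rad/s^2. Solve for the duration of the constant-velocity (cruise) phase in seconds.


t_acc = v/a = 0.401176 s, d_acc = v^2/(2a) = 0.684006 rad each
d_cruise = 6.15 - 2*0.684006 = 4.781988 rad
t_cruise = d_cruise/v = 4.781988/3.41 = 1.4023

1.4023 s


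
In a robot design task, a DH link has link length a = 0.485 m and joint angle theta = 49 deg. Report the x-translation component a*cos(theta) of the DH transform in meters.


a*cos(theta) = 0.485*cos(49 deg) = 0.3182

0.3182 m


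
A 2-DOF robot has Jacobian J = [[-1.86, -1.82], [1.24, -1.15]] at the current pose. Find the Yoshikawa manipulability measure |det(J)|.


det(J) = -1.86*-1.15 - (-1.82)*(1.24) = 4.3958
|det(J)| = 4.3958

4.3958


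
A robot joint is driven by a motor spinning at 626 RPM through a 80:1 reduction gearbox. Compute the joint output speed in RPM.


omega_joint = omega_motor / N = 626 / 80 = 7.8250

7.8250 RPM


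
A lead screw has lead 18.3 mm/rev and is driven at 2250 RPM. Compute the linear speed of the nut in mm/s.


v = lead * (RPM/60) = 18.3*2250/60 = 686.2500

686.2500 mm/s


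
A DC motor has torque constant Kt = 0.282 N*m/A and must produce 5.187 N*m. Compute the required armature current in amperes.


I = tau / Kt = 5.187/0.282 = 18.3936

18.3936 A


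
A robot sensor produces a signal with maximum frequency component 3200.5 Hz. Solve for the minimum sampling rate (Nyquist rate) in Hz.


f_s,min = 2*f_max = 2*3200.5 = 6401.0000

6401.0000 Hz


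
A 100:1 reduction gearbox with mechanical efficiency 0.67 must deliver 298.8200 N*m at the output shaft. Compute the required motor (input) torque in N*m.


tau_in = tau_out / (N * eta) = 298.8200 / (100 * 0.67) = 4.4600

4.4600 N*m


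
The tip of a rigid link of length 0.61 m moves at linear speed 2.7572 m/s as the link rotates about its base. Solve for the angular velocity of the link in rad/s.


omega = v / L = 2.7572 / 0.61 = 4.5200

4.5200 rad/s


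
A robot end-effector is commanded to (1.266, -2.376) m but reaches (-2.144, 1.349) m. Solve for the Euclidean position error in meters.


dx = -2.144 - (1.266) = -3.4100, dy = 1.349 - (-2.376) = 3.7250
err = sqrt(11.628100 + 13.875625) = 5.0501

5.0501 m


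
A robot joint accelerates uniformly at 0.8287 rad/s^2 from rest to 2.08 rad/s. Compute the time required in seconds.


t = delta_omega / alpha = 2.08 / 0.8287 = 2.5100

2.5100 s


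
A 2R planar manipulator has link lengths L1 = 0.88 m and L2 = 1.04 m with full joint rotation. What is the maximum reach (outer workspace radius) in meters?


r_max = L1 + L2 = 0.88 + 1.04 = 1.9200

1.9200 m


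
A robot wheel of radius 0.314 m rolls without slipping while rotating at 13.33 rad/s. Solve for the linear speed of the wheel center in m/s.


v = omega * r = 13.33 * 0.314 = 4.1856

4.1856 m/s


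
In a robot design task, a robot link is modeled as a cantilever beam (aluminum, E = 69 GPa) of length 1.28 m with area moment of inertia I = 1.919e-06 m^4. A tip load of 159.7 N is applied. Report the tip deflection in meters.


delta = F*L^3/(3*E*I) = 159.7*1.28^3/(3*6.900e+10*1.919e-06)
      = 334.9151744/397233 = 8.4312e-04

8.4312e-04 m


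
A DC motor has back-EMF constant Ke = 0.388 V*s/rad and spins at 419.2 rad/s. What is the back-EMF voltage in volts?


V_emf = Ke * omega = 0.388*419.2 = 162.6496

162.6496 V


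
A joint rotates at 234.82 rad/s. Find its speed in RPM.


RPM = 234.82 * 60/(2*pi) = 2242.3658

2242.3658 RPM


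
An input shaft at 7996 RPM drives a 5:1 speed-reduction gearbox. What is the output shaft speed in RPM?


omega_out = omega_in / N = 7996 / 5 = 1599.2000

1599.2000 RPM


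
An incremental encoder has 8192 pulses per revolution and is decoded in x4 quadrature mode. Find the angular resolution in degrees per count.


resolution = 360 / (PPR * 4) = 360 / 32768 = 0.0110

0.0110 degrees


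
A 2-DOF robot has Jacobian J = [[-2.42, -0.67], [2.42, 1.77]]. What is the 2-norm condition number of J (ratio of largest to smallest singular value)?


JJ^T eigenvalues: trace(JJ^T) = 15.2946, det(JJ^T) = det(J)^2 = 7.08624400
s_max^2 = (15.2946 + sqrt(205.57981316))/2 = 14.81632736
s_min^2 = (15.2946 - sqrt(205.57981316))/2 = 0.47827264
kappa = s_max/s_min = sqrt(14.81632736/0.47827264) = 5.5659

5.5659


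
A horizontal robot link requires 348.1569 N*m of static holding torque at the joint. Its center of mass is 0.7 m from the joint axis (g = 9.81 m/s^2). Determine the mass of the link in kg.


m = tau / (g*L) = 348.1569 / (9.81 * 0.7) = 50.7000

50.7000 kg


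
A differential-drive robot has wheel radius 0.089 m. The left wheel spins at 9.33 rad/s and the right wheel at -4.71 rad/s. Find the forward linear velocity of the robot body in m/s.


v = r*(wR + wL)/2 = 0.089*(-4.71 + 9.33)/2 = 0.2056

0.2056 m/s


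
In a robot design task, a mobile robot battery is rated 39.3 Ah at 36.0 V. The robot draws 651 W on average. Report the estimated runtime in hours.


E = 39.3*36.0 = 1414.8000 Wh
t = E/P = 1414.8000/651 = 2.1733

2.1733 hours


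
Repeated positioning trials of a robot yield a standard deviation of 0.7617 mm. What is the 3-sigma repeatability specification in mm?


repeatability = 3*sigma = 3*0.7617 = 2.2851

2.2851 mm


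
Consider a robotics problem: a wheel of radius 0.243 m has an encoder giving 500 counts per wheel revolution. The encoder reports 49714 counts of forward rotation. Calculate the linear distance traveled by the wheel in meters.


revs = 49714/500 = 99.428000
d = revs * 2*pi*r = 99.428000 * 2*pi*0.243 = 151.8081

151.8081 m


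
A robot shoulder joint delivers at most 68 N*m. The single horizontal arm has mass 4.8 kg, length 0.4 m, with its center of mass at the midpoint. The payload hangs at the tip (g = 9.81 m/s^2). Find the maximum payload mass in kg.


tau_arm = m_arm*g*(L/2) = 4.8*9.81*0.4/2 = 9.4176 N*m
tau_payload = tau_max - tau_arm = 68 - 9.4176 = 58.5824
m_payload = tau_payload / (g*L) = 58.5824 / (9.81*0.4) = 14.9293

14.9293 kg


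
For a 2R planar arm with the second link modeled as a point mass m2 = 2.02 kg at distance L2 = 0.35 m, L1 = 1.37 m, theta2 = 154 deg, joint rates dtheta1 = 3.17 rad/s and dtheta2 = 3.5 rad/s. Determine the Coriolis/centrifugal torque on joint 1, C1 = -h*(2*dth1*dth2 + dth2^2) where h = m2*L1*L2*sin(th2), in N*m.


h = m2*L1*L2*sin(th2) = 2.02*1.37*0.35*sin(154 deg) = 0.424602
C1 = -h*(2*3.17*3.5 + 3.5^2) = -0.424602*34.4400 = -14.6233

-14.6233 N*m


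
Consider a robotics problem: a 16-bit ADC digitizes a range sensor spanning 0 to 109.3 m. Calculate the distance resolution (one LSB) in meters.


res = range / 2^n = 109.3/2^16 = 109.3/65536 = 0.0017

0.0017 m


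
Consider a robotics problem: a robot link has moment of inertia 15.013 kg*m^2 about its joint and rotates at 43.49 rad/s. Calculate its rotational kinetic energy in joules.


KE = (1/2)*I*omega^2 = 0.5*15.013*43.49^2 = 14197.6447

14197.6447 J
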